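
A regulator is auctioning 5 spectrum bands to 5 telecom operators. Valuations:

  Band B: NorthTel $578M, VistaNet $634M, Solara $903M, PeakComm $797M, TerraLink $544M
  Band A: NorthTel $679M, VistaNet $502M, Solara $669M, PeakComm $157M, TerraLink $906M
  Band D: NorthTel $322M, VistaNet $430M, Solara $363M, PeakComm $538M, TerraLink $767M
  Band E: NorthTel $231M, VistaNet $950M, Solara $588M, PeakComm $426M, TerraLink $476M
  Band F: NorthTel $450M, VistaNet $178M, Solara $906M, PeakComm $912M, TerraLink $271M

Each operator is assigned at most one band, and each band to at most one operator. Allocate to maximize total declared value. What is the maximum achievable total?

Maximum total: $4211M

This is the linear assignment problem.
Optimal: NorthTel→Band A ($679M), VistaNet→Band E ($950M), Solara→Band B ($903M), PeakComm→Band F ($912M), TerraLink→Band D ($767M) — total 679+950+903+912+767 = $4211M.
Column-greedy (each band in turn goes to its best remaining operator) gives $3747M, worse by 464.
Next-best assignment: NorthTel→Band A, VistaNet→Band E, Solara→Band F, PeakComm→Band B, TerraLink→Band D = $4099M.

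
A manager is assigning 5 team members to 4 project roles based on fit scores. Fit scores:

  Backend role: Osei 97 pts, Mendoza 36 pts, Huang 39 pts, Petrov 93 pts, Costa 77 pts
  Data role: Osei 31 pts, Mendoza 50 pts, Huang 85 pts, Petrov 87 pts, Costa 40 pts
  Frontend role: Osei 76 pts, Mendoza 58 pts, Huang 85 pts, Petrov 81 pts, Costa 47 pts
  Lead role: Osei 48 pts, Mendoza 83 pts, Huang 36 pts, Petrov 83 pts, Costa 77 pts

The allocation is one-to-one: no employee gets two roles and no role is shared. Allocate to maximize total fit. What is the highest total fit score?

Optimal: Osei→Backend role (97 pts), Petrov→Data role (87 pts), Huang→Frontend role (85 pts), Mendoza→Lead role (83 pts) — total 97+87+85+83 = 352 pts.
Row-greedy (each employee in turn takes its best remaining role) gives 346 pts, worse by 6.
Every other assignment is strictly worse.

Maximum total: 352 pts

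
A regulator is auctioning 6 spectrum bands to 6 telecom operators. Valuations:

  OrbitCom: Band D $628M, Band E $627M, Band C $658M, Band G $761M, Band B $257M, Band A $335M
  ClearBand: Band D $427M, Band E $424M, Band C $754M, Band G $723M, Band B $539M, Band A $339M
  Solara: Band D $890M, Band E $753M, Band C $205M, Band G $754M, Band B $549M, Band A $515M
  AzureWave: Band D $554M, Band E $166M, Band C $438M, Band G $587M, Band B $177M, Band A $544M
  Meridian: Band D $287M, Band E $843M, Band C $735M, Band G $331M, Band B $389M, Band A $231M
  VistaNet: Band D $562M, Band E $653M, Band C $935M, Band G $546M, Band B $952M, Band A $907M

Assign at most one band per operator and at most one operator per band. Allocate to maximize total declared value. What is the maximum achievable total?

Optimal: OrbitCom→Band G ($761M), ClearBand→Band C ($754M), Solara→Band D ($890M), AzureWave→Band A ($544M), Meridian→Band E ($843M), VistaNet→Band B ($952M) — total 761+754+890+544+843+952 = $4744M.
Column-greedy (each band in turn goes to its best remaining operator) gives $4512M, worse by 232.
Next-best assignment: OrbitCom→Band C, ClearBand→Band G, Solara→Band D, AzureWave→Band A, Meridian→Band E, VistaNet→Band B = $4610M.
Checked against all permutations: $4744M is optimal.

Maximum total: $4744M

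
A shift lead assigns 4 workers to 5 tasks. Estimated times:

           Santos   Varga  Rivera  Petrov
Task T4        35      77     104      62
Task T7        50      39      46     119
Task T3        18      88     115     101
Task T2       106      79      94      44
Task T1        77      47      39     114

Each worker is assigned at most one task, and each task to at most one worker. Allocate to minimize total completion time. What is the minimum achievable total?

Minimum total: 140 min

Optimal: Santos→Task T3 (18 min), Varga→Task T7 (39 min), Rivera→Task T1 (39 min), Petrov→Task T2 (44 min) — total 18+39+39+44 = 140 min.
Column-greedy (each task in turn goes to its cheapest remaining worker) gives 269 min, worse by 129.
Next-best assignment: Santos→Task T3, Varga→Task T1, Rivera→Task T7, Petrov→Task T2 = 155 min.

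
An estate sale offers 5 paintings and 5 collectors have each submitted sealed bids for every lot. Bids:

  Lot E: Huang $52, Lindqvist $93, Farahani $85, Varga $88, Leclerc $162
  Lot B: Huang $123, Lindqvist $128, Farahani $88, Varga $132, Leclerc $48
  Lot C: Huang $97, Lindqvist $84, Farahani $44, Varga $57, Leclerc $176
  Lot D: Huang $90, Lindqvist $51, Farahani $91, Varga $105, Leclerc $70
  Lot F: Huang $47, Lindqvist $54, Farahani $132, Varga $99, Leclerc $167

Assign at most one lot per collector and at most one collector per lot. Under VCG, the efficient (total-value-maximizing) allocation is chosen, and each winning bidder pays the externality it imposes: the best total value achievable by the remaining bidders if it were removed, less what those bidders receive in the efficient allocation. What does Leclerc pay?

Efficient allocation: Huang→Lot B ($123), Lindqvist→Lot E ($93), Farahani→Lot F ($132), Varga→Lot D ($105), Leclerc→Lot C ($176); total welfare W = $629.
Leclerc receives Lot C at value $176, so the others get W − 176 = $453.
Without Leclerc: best allocation of the remaining 4 bidders over all 5 lots is Huang→Lot C ($97), Lindqvist→Lot B ($128), Farahani→Lot F ($132), Varga→Lot D ($105), total $462.
VCG payment = (others' best without Leclerc) − (others' welfare with Leclerc) = 462 − 453 = $9.

Leclerc pays $9.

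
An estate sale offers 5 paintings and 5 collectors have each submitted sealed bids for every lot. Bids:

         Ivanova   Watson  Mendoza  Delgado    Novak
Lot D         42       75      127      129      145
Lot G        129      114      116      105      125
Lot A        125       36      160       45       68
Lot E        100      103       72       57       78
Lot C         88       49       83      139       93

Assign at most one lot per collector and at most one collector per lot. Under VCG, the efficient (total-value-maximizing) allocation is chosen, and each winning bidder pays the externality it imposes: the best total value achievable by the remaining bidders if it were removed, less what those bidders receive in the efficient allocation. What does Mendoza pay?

Efficient allocation: Ivanova→Lot G ($129), Watson→Lot E ($103), Mendoza→Lot A ($160), Delgado→Lot C ($139), Novak→Lot D ($145); total welfare W = $676.
Mendoza receives Lot A at value $160, so the others get W − 160 = $516.
Without Mendoza: best allocation of the remaining 4 bidders over all 5 lots is Ivanova→Lot A ($125), Watson→Lot G ($114), Delgado→Lot C ($139), Novak→Lot D ($145), total $523.
VCG payment = (others' best without Mendoza) − (others' welfare with Mendoza) = 523 − 516 = $7.

Mendoza pays $7.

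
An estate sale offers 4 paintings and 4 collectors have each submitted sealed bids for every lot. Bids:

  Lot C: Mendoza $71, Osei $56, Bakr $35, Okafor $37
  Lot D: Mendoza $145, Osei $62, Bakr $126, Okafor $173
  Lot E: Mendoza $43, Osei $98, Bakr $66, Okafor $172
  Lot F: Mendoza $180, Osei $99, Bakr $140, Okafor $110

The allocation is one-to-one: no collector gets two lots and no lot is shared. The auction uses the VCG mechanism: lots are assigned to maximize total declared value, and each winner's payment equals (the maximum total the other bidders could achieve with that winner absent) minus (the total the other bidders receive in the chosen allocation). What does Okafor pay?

Okafor pays $42.

Efficient allocation: Mendoza→Lot F ($180), Osei→Lot C ($56), Bakr→Lot D ($126), Okafor→Lot E ($172); total welfare W = $534.
Okafor receives Lot E at value $172, so the others get W − 172 = $362.
Without Okafor: best allocation of the remaining 3 bidders over all 4 lots is Mendoza→Lot F ($180), Osei→Lot E ($98), Bakr→Lot D ($126), total $404.
VCG payment = (others' best without Okafor) − (others' welfare with Okafor) = 404 − 362 = $42.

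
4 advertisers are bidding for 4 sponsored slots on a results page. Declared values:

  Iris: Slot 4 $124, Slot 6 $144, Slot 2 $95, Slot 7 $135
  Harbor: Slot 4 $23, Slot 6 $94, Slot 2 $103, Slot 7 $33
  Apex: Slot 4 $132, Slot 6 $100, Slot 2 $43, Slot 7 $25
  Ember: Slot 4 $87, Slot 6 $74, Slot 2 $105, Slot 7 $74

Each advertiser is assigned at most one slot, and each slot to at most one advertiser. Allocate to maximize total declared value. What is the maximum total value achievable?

Optimal: Iris→Slot 7 ($135), Harbor→Slot 6 ($94), Apex→Slot 4 ($132), Ember→Slot 2 ($105) — total 135+94+132+105 = $466.
Column-greedy (each slot in turn goes to its best remaining advertiser) gives $414, worse by 52.
Swapping Iris↔Ember (Iris→Slot 2 $95, Ember→Slot 7 $74) loses 71.
Every other assignment is strictly worse.

Max total: $466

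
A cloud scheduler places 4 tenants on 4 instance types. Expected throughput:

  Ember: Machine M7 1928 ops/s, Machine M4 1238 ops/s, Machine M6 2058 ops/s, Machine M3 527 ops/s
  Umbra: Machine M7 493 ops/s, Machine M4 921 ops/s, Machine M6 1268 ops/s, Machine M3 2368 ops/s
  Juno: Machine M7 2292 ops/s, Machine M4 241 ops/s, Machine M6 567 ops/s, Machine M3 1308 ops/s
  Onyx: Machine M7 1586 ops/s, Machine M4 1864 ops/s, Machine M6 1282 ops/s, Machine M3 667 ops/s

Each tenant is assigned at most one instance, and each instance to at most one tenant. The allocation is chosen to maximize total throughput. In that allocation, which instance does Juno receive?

Juno receives Machine M7.

Optimal: Ember→Machine M6 (2058 ops/s), Umbra→Machine M3 (2368 ops/s), Juno→Machine M7 (2292 ops/s), Onyx→Machine M4 (1864 ops/s) — total 2058+2368+2292+1864 = 8582 ops/s.
Next-best assignment: Ember→Machine M4, Umbra→Machine M3, Juno→Machine M7, Onyx→Machine M6 = 7180 ops/s.
Every other assignment is strictly worse.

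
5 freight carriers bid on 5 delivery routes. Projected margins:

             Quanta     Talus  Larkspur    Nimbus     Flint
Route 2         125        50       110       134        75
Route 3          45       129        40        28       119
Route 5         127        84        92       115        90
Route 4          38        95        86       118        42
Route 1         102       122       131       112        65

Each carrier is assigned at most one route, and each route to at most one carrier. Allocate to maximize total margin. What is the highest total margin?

Maximum total: $606k

This is a one-to-one assignment (maximum-weight bipartite matching).
Optimal: Quanta→Route 5 ($127k), Talus→Route 4 ($95k), Larkspur→Route 1 ($131k), Nimbus→Route 2 ($134k), Flint→Route 3 ($119k) — total 127+95+131+134+119 = $606k.
Max-entry greedy (repeatedly take the single best remaining cell) gives $563k, worse by 43.
Next-best assignment: Quanta→Route 5, Talus→Route 1, Larkspur→Route 2, Nimbus→Route 4, Flint→Route 3 = $596k.
Swapping Flint↔Quanta (Flint→Route 5 $90k, Quanta→Route 3 $45k) loses 111.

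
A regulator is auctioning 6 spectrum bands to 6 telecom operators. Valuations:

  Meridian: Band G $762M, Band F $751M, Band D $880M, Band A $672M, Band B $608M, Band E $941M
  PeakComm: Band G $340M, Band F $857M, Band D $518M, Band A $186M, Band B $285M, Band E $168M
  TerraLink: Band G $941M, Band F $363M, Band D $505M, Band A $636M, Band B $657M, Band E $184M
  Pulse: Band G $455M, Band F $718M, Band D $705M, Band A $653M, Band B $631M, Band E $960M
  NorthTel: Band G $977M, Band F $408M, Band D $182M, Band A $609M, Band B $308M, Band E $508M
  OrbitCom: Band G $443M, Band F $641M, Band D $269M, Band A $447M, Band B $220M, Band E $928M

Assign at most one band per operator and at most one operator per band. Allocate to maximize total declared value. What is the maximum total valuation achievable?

Optimal: Meridian→Band D ($880M), PeakComm→Band F ($857M), TerraLink→Band B ($657M), Pulse→Band A ($653M), NorthTel→Band G ($977M), OrbitCom→Band E ($928M) — total 880+857+657+653+977+928 = $4952M.
Max-entry greedy (repeatedly take the single best remaining cell) gives $4778M, worse by 174.
Swapping Pulse↔TerraLink (Pulse→Band B $631M, TerraLink→Band A $636M) loses 43.
Checked against all permutations: $4952M is optimal.

Maximum total: $4952M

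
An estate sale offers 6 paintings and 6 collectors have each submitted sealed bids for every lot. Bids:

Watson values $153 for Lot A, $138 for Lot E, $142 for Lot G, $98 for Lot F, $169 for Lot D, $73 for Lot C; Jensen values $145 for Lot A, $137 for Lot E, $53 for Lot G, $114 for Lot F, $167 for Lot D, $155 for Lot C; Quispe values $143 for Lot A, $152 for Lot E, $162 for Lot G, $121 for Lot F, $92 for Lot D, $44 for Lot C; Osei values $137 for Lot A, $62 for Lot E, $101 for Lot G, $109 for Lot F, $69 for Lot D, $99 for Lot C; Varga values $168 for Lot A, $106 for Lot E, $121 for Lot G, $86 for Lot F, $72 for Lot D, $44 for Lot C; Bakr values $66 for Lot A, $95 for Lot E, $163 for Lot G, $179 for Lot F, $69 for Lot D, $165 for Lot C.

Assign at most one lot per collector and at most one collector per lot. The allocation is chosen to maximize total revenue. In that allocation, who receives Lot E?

Quispe receives Lot E.

This is the linear assignment problem.
Optimal: Watson→Lot D ($169), Jensen→Lot C ($155), Quispe→Lot E ($152), Osei→Lot G ($101), Varga→Lot A ($168), Bakr→Lot F ($179) — total 169+155+152+101+168+179 = $924.
Max-entry greedy (repeatedly take the single best remaining cell) gives $895, worse by 29.
Swapping Watson↔Jensen (Watson→Lot C $73, Jensen→Lot D $167) loses 84.
Quispe's own top lot is Lot G ($162), but forcing Quispe→Lot G and reassigning the rest optimally gives only $914 — worse by 10.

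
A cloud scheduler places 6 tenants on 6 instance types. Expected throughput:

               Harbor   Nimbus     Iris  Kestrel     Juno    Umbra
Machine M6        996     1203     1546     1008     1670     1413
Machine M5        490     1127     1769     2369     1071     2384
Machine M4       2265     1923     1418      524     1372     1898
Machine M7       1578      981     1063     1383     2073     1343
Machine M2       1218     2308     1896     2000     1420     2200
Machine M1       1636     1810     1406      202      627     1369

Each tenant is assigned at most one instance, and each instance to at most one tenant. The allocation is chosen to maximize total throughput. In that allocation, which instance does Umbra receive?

Umbra receives Machine M2.

This is a one-to-one assignment (maximum-weight bipartite matching).
Optimal: Harbor→Machine M4 (2265 ops/s), Nimbus→Machine M1 (1810 ops/s), Iris→Machine M6 (1546 ops/s), Kestrel→Machine M5 (2369 ops/s), Juno→Machine M7 (2073 ops/s), Umbra→Machine M2 (2200 ops/s) — total 2265+1810+1546+2369+2073+2200 = 12263 ops/s.
No other one-to-one assignment exceeds 12263 ops/s.
Umbra's own top instance is Machine M5 (2384 ops/s), but forcing Umbra→Machine M5 and reassigning the rest optimally gives only 12078 ops/s — worse by 185.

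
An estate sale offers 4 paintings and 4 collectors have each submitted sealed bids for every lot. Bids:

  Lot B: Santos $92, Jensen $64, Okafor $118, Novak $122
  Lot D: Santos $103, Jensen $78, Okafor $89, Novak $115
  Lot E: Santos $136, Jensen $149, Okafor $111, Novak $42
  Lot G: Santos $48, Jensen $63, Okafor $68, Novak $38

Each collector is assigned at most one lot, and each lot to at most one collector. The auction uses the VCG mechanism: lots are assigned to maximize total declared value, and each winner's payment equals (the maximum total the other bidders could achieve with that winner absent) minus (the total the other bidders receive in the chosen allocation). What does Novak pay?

Novak pays $50.

Efficient allocation: Santos→Lot D ($103), Jensen→Lot E ($149), Okafor→Lot G ($68), Novak→Lot B ($122); total welfare W = $442.
Novak receives Lot B at value $122, so the others get W − 122 = $320.
Without Novak: best allocation of the remaining 3 bidders over all 4 lots is Santos→Lot D ($103), Jensen→Lot E ($149), Okafor→Lot B ($118), total $370.
VCG payment = (others' best without Novak) − (others' welfare with Novak) = 370 − 320 = $50.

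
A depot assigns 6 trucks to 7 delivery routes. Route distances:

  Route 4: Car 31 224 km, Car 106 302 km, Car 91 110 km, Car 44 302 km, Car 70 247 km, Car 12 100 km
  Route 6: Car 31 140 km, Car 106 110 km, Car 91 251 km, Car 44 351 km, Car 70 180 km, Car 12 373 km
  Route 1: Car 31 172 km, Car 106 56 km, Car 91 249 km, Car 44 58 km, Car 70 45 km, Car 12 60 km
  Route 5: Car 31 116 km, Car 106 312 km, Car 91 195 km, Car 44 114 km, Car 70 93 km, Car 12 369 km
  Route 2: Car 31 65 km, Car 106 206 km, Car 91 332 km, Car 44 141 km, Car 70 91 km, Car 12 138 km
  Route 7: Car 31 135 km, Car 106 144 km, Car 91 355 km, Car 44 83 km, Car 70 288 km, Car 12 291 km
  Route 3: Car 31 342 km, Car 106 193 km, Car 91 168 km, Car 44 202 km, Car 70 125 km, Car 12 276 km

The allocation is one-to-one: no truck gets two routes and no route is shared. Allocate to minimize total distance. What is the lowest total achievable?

Minimum total: 521 km

This is the linear assignment problem.
Optimal: Car 31→Route 2 (65 km), Car 106→Route 6 (110 km), Car 91→Route 4 (110 km), Car 44→Route 7 (83 km), Car 70→Route 5 (93 km), Car 12→Route 1 (60 km) — total 65+110+110+83+93+60 = 521 km.
Column-greedy (each route in turn goes to its cheapest remaining truck) gives 789 km, worse by 268.
Next-best assignment: Car 31→Route 2, Car 106→Route 6, Car 91→Route 4, Car 44→Route 7, Car 70→Route 3, Car 12→Route 1 = 553 km.
Every other assignment is strictly worse.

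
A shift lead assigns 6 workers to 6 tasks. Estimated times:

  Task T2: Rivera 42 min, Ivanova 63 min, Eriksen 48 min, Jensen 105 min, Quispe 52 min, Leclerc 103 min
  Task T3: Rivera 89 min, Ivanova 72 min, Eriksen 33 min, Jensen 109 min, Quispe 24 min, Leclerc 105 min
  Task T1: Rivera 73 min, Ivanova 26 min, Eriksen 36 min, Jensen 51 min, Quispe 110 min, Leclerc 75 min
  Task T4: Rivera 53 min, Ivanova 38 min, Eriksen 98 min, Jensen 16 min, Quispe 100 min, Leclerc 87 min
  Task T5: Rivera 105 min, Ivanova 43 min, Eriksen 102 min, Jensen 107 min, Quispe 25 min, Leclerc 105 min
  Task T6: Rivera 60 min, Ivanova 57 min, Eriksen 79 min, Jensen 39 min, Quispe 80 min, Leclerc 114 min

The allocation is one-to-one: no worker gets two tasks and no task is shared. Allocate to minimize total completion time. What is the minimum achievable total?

Minimum total: 248 min

Optimal: Rivera→Task T2 (42 min), Ivanova→Task T6 (57 min), Eriksen→Task T3 (33 min), Jensen→Task T4 (16 min), Quispe→Task T5 (25 min), Leclerc→Task T1 (75 min) — total 42+57+33+16+25+75 = 248 min.
Column-greedy (each task in turn goes to its cheapest remaining worker) gives 324 min, worse by 76.
Swapping Quispe↔Leclerc (Quispe→Task T1 110 min, Leclerc→Task T5 105 min) adds 115.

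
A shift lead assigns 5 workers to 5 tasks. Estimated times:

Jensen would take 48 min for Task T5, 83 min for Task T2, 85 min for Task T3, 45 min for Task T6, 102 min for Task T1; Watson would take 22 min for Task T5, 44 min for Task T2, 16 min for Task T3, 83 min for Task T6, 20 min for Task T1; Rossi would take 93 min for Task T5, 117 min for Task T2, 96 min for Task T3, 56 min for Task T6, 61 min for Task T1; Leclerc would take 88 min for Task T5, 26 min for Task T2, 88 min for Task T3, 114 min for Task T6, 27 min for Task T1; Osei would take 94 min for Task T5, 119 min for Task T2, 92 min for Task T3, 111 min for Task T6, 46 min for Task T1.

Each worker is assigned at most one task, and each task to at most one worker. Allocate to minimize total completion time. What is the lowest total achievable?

Min total: 192 min

Optimal: Jensen→Task T5 (48 min), Watson→Task T3 (16 min), Rossi→Task T6 (56 min), Leclerc→Task T2 (26 min), Osei→Task T1 (46 min) — total 48+16+56+26+46 = 192 min.
Min-entry greedy (repeatedly take the single cheapest remaining cell) gives 226 min, worse by 34.
Next-best assignment: Jensen→Task T6, Watson→Task T3, Rossi→Task T5, Leclerc→Task T2, Osei→Task T1 = 226 min.
Swapping Jensen↔Rossi (Jensen→Task T6 45 min, Rossi→Task T5 93 min) adds 34.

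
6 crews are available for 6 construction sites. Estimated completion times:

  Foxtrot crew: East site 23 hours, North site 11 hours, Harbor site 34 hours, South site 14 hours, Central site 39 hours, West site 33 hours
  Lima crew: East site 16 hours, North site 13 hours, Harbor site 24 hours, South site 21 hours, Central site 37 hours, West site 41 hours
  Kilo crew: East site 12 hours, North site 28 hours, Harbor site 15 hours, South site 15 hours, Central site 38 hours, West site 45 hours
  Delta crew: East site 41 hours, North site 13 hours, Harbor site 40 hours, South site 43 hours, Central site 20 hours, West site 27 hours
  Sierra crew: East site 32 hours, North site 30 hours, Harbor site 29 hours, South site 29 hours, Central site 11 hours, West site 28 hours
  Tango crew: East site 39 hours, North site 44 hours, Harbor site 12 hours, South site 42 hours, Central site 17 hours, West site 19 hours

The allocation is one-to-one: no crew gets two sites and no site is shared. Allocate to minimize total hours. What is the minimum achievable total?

Min total: 88 hours

This is a one-to-one assignment (minimum-cost bipartite matching).
Optimal: Foxtrot crew→South site (14 hours), Lima crew→East site (16 hours), Kilo crew→Harbor site (15 hours), Delta crew→North site (13 hours), Sierra crew→Central site (11 hours), Tango crew→West site (19 hours) — total 14+16+15+13+11+19 = 88 hours.
Min-entry greedy (repeatedly take the single cheapest remaining cell) gives 94 hours, worse by 6.
Next-best assignment: Foxtrot crew→South site, Lima crew→North site, Kilo crew→East site, Delta crew→West site, Sierra crew→Central site, Tango crew→Harbor site = 89 hours.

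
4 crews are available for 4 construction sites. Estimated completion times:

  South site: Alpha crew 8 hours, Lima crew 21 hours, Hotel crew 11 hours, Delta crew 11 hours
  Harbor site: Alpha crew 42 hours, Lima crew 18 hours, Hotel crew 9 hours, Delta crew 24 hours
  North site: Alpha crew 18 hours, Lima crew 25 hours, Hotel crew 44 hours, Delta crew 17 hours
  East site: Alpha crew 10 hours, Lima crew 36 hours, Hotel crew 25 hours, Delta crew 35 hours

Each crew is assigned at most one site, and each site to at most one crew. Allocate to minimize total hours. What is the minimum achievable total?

Min total: 55 hours

Optimal: Alpha crew→East site (10 hours), Lima crew→North site (25 hours), Hotel crew→Harbor site (9 hours), Delta crew→South site (11 hours) — total 10+25+9+11 = 55 hours.
Row-greedy (each crew in turn takes its cheapest remaining site) gives 68 hours, worse by 13.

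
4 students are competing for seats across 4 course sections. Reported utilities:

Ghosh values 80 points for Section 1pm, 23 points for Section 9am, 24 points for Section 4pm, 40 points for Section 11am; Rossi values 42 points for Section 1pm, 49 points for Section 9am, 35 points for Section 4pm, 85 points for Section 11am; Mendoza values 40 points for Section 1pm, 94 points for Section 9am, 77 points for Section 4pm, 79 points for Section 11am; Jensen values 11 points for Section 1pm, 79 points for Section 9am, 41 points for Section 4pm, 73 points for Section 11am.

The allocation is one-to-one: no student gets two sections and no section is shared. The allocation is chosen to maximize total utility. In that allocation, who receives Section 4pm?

This is a one-to-one assignment (maximum-weight bipartite matching).
Optimal: Ghosh→Section 1pm (80 points), Rossi→Section 11am (85 points), Mendoza→Section 4pm (77 points), Jensen→Section 9am (79 points) — total 80+85+77+79 = 321 points.
Max-entry greedy (repeatedly take the single best remaining cell) gives 300 points, worse by 21.
Next-best assignment: Ghosh→Section 1pm, Rossi→Section 11am, Mendoza→Section 9am, Jensen→Section 4pm = 300 points.
Every other assignment is strictly worse.
Mendoza's own top section is Section 9am (94 points), but forcing Mendoza→Section 9am and reassigning the rest optimally gives only 300 points — worse by 21.

Mendoza receives Section 4pm.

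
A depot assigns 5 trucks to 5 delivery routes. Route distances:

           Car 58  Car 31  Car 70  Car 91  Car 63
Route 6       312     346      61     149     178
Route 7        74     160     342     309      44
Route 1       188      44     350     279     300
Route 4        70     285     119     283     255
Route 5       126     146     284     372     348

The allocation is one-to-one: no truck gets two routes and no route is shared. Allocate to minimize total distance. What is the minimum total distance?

Minimum total: 482 km

Optimal: Car 58→Route 5 (126 km), Car 31→Route 1 (44 km), Car 70→Route 4 (119 km), Car 91→Route 6 (149 km), Car 63→Route 7 (44 km) — total 126+44+119+149+44 = 482 km.
Min-entry greedy (repeatedly take the single cheapest remaining cell) gives 591 km, worse by 109.
Checked against all permutations: 482 km is optimal.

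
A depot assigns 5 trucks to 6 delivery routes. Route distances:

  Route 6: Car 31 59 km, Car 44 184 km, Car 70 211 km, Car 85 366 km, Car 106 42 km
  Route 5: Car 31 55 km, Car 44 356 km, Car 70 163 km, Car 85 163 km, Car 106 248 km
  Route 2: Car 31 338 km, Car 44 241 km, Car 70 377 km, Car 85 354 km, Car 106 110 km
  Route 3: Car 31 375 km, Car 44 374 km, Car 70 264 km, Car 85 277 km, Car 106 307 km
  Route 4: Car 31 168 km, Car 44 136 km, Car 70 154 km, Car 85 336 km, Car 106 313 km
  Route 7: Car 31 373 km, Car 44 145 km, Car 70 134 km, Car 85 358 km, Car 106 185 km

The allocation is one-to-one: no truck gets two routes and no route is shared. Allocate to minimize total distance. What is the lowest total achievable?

Optimal: Car 31→Route 6 (59 km), Car 44→Route 4 (136 km), Car 70→Route 7 (134 km), Car 85→Route 5 (163 km), Car 106→Route 2 (110 km) — total 59+136+134+163+110 = 602 km.
Column-greedy (each route in turn goes to its cheapest remaining truck) gives 938 km, worse by 336.

Minimum total: 602 km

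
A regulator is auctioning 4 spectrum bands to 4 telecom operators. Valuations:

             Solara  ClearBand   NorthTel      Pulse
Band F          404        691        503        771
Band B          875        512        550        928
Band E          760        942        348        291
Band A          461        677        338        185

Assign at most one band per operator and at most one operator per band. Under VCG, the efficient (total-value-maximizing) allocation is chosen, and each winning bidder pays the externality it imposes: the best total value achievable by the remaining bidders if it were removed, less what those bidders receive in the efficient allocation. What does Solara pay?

Solara pays $322M.

Efficient allocation: Solara→Band B ($875M), ClearBand→Band E ($942M), NorthTel→Band A ($338M), Pulse→Band F ($771M); total welfare W = $2926M.
Solara receives Band B at value $875M, so the others get W − 875 = $2051M.
Without Solara: best allocation of the remaining 3 bidders over all 4 bands is ClearBand→Band E ($942M), NorthTel→Band F ($503M), Pulse→Band B ($928M), total $2373M.
VCG payment = (others' best without Solara) − (others' welfare with Solara) = 2373 − 2051 = $322M.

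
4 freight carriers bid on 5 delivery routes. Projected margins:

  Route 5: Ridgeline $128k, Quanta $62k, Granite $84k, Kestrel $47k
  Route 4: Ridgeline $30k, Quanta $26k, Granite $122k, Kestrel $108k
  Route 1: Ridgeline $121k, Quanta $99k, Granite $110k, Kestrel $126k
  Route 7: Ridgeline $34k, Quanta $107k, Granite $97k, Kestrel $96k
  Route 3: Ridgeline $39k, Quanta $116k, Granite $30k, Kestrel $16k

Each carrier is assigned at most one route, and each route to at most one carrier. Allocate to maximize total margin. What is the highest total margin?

Treat this as an assignment problem: match each carrier to one route.
Optimal: Ridgeline→Route 5 ($128k), Quanta→Route 3 ($116k), Granite→Route 4 ($122k), Kestrel→Route 1 ($126k) — total 128+116+122+126 = $492k.
Column-greedy (each route in turn goes to its best remaining carrier) gives $483k, worse by 9.
Next-best assignment: Ridgeline→Route 5, Quanta→Route 7, Granite→Route 4, Kestrel→Route 1 = $483k.

Maximum total: $492k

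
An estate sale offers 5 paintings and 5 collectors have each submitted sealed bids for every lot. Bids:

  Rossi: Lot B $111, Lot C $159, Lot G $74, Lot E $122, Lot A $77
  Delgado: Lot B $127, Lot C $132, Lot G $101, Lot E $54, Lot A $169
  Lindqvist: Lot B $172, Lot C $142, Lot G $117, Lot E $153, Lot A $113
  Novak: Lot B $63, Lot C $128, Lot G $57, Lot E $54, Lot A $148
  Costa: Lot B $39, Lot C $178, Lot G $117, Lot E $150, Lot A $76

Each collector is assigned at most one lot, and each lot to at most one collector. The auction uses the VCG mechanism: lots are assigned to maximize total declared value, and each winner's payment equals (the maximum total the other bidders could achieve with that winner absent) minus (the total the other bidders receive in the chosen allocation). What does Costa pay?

Efficient allocation: Rossi→Lot C ($159), Delgado→Lot G ($101), Lindqvist→Lot B ($172), Novak→Lot A ($148), Costa→Lot E ($150); total welfare W = $730.
Costa receives Lot E at value $150, so the others get W − 150 = $580.
Without Costa: best allocation of the remaining 4 bidders over all 5 lots is Rossi→Lot E ($122), Delgado→Lot A ($169), Lindqvist→Lot B ($172), Novak→Lot C ($128), total $591.
VCG payment = (others' best without Costa) − (others' welfare with Costa) = 591 − 580 = $11.

Costa pays $11.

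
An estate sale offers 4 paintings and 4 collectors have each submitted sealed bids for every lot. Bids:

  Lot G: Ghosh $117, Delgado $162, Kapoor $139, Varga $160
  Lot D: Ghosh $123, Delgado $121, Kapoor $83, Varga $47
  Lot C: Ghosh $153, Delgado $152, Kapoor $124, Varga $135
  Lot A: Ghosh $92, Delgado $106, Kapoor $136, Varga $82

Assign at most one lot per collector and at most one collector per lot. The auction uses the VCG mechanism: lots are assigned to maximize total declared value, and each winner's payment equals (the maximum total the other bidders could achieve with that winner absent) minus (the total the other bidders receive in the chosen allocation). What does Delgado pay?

Delgado pays $30.

Efficient allocation: Ghosh→Lot D ($123), Delgado→Lot C ($152), Kapoor→Lot A ($136), Varga→Lot G ($160); total welfare W = $571.
Delgado receives Lot C at value $152, so the others get W − 152 = $419.
Without Delgado: best allocation of the remaining 3 bidders over all 4 lots is Ghosh→Lot C ($153), Kapoor→Lot A ($136), Varga→Lot G ($160), total $449.
VCG payment = (others' best without Delgado) − (others' welfare with Delgado) = 449 − 419 = $30.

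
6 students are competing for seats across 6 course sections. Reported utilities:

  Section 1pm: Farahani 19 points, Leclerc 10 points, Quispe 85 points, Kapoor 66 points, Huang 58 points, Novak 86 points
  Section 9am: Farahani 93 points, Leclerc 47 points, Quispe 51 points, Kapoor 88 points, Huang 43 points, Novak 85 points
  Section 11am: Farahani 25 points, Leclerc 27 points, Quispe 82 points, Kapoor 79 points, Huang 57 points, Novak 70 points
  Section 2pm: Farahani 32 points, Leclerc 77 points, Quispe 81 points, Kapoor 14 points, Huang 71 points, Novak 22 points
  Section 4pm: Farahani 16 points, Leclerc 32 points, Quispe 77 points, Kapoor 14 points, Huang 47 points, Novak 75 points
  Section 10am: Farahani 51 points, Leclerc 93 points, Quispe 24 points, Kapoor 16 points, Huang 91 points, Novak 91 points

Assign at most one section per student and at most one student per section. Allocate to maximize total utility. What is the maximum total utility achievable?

Max total: 503 points

Optimal: Farahani→Section 9am (93 points), Leclerc→Section 2pm (77 points), Quispe→Section 4pm (77 points), Kapoor→Section 11am (79 points), Huang→Section 10am (91 points), Novak→Section 1pm (86 points) — total 93+77+77+79+91+86 = 503 points.
Max-entry greedy (repeatedly take the single best remaining cell) gives 439 points, worse by 64.
Next-best assignment: Farahani→Section 9am, Leclerc→Section 2pm, Quispe→Section 1pm, Kapoor→Section 11am, Huang→Section 10am, Novak→Section 4pm = 500 points.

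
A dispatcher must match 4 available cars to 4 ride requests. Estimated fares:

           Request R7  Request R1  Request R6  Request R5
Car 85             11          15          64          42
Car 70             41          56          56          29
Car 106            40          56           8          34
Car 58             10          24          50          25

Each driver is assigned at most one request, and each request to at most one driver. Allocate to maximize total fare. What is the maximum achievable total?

Max total: $189

Optimal: Car 85→Request R5 ($42), Car 70→Request R7 ($41), Car 106→Request R1 ($56), Car 58→Request R6 ($50) — total 42+41+56+50 = $189.
Max-entry greedy (repeatedly take the single best remaining cell) gives $185, worse by 4.
Next-best assignment: Car 85→Request R5, Car 70→Request R1, Car 106→Request R7, Car 58→Request R6 = $188.
No other one-to-one assignment exceeds $189.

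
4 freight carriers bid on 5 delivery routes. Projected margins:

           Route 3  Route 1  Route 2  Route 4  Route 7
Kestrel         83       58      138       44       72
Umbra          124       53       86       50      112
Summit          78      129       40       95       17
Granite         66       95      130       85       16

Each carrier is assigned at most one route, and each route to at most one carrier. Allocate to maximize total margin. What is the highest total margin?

Maximum total: $476k

Optimal: Kestrel→Route 2 ($138k), Umbra→Route 3 ($124k), Summit→Route 1 ($129k), Granite→Route 4 ($85k) — total 138+124+129+85 = $476k.
Checked against all permutations: $476k is optimal.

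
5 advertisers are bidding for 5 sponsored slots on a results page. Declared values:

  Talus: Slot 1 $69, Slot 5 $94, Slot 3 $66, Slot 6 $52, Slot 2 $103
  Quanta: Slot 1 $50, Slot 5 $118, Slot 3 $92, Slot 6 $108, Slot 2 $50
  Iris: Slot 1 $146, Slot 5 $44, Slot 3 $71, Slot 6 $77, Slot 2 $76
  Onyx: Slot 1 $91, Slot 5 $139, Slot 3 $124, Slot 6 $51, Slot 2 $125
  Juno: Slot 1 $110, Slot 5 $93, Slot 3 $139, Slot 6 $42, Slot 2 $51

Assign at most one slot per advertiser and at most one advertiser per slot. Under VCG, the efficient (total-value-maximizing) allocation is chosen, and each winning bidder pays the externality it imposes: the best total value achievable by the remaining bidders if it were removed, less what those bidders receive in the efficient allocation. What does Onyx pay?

Onyx pays $10.

Efficient allocation: Talus→Slot 2 ($103), Quanta→Slot 6 ($108), Iris→Slot 1 ($146), Onyx→Slot 5 ($139), Juno→Slot 3 ($139); total welfare W = $635.
Onyx receives Slot 5 at value $139, so the others get W − 139 = $496.
Without Onyx: best allocation of the remaining 4 bidders over all 5 slots is Talus→Slot 2 ($103), Quanta→Slot 5 ($118), Iris→Slot 1 ($146), Juno→Slot 3 ($139), total $506.
VCG payment = (others' best without Onyx) − (others' welfare with Onyx) = 506 − 496 = $10.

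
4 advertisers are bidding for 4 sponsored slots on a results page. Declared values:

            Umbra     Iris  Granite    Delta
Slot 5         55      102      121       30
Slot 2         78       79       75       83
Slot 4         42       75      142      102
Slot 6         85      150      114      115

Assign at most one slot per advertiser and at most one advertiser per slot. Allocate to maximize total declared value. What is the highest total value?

Max total: $451

Optimal: Umbra→Slot 2 ($78), Iris→Slot 6 ($150), Granite→Slot 5 ($121), Delta→Slot 4 ($102) — total 78+150+121+102 = $451.
Column-greedy (each slot in turn goes to its best remaining advertiser) gives $364, worse by 87.
Every other assignment is strictly worse.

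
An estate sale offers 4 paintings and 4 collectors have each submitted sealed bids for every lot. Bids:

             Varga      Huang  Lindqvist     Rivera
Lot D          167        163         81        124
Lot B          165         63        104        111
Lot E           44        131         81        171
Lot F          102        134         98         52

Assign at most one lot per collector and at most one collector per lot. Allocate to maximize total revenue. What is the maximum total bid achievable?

Maximum total: $597

This is a one-to-one assignment (maximum-weight bipartite matching).
Optimal: Varga→Lot B ($165), Huang→Lot D ($163), Lindqvist→Lot F ($98), Rivera→Lot E ($171) — total 165+163+98+171 = $597.
Max-entry greedy (repeatedly take the single best remaining cell) gives $576, worse by 21.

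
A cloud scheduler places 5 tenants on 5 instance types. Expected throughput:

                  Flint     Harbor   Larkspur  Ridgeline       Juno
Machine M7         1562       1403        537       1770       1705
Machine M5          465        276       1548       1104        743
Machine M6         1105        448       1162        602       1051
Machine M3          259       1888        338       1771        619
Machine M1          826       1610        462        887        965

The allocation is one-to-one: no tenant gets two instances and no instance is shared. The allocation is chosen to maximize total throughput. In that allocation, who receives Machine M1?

This is a one-to-one assignment (maximum-weight bipartite matching).
Optimal: Flint→Machine M6 (1105 ops/s), Harbor→Machine M1 (1610 ops/s), Larkspur→Machine M5 (1548 ops/s), Ridgeline→Machine M3 (1771 ops/s), Juno→Machine M7 (1705 ops/s) — total 1105+1610+1548+1771+1705 = 7739 ops/s.
Row-greedy (each tenant in turn takes its best remaining instance) gives 6936 ops/s, worse by 803.
Harbor's own top instance is Machine M3 (1888 ops/s), but forcing Harbor→Machine M3 and reassigning the rest optimally gives only 7276 ops/s — worse by 463.

Harbor receives Machine M1.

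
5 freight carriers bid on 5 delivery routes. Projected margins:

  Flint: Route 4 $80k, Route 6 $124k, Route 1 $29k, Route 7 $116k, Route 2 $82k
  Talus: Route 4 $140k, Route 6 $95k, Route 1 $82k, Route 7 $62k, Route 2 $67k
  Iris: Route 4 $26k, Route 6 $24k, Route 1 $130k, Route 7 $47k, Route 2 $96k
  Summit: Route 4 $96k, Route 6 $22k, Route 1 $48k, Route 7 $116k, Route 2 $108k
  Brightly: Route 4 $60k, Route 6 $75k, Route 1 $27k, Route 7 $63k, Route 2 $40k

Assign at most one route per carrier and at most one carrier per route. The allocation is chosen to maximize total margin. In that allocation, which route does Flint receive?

Flint receives Route 7.

This is the linear assignment problem.
Optimal: Flint→Route 7 ($116k), Talus→Route 4 ($140k), Iris→Route 1 ($130k), Summit→Route 2 ($108k), Brightly→Route 6 ($75k) — total 116+140+130+108+75 = $569k.
Row-greedy (each carrier in turn takes its best remaining route) gives $550k, worse by 19.
Checked against all permutations: $569k is optimal.
Flint's own top route is Route 6 ($124k), but forcing Flint→Route 6 and reassigning the rest optimally gives only $565k — worse by 4.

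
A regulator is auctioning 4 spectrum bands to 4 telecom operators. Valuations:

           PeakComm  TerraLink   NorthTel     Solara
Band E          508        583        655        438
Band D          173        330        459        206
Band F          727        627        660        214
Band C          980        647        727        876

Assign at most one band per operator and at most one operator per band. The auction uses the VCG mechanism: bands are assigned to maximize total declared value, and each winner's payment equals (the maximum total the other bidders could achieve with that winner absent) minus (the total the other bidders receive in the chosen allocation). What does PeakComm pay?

Efficient allocation: PeakComm→Band F ($727M), TerraLink→Band E ($583M), NorthTel→Band D ($459M), Solara→Band C ($876M); total welfare W = $2645M.
PeakComm receives Band F at value $727M, so the others get W − 727 = $1918M.
Without PeakComm: best allocation of the remaining 3 bidders over all 4 bands is TerraLink→Band F ($627M), NorthTel→Band E ($655M), Solara→Band C ($876M), total $2158M.
VCG payment = (others' best without PeakComm) − (others' welfare with PeakComm) = 2158 − 1918 = $240M.

PeakComm pays $240M.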